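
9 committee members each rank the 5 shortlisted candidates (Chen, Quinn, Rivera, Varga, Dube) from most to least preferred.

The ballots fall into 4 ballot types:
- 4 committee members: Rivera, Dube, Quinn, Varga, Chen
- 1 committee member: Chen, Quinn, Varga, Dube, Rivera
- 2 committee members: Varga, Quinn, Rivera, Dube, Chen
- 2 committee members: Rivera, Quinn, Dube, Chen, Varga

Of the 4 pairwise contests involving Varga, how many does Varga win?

Varga against each rival (9 committee members):
Varga vs Chen: Varga is ranked higher on 4+2 = 6 ballots, Chen on 3. Varga wins 6–3.
Varga vs Quinn: Varga preferred on 2 ballots; Quinn wins 7–2.
Varga–Rivera: Rivera 6–3.
Varga–Dube: Dube 6–3.
Varga beats Chen; loses to Quinn, Rivera, Dube — 1 pairwise win.

1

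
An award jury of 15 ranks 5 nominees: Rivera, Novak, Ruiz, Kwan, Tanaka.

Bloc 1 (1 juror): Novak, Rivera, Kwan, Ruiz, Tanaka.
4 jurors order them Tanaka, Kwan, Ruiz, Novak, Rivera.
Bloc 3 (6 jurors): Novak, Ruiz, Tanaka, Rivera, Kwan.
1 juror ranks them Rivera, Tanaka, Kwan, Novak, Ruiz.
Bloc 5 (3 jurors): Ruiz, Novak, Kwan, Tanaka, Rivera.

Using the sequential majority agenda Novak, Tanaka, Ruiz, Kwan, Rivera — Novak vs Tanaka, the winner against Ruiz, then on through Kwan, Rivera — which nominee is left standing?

Round 1: Novak vs Tanaka — 10–5, Novak advances.
Round 2: Novak vs Ruiz — 8–7, Novak advances.
Round 3: Novak vs Kwan — 10–5, Novak advances.
Round 4: Novak vs Rivera — 14–1, Novak advances.
Novak survives the agenda.

Novak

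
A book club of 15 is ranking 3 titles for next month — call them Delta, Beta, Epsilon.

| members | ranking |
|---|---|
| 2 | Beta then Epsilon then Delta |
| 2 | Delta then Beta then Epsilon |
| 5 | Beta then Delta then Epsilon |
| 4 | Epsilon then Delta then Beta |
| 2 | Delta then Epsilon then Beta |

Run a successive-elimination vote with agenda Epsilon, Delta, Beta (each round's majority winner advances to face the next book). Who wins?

Delta

Round 1: Epsilon vs Delta — 6–9, Delta advances.
Round 2: Delta vs Beta — 8–7, Delta advances.
The agenda winner is Delta.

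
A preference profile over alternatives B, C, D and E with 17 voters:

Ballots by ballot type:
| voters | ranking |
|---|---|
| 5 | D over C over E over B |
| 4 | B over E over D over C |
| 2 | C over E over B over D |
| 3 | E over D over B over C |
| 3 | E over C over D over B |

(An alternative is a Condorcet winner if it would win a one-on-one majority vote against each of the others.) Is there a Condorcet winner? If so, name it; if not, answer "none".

Check each pair by majority over 17 ballots:
B vs C: 7 to 10, C.
B vs D: 6 to 11, D.
B vs E: B preferred on 4 ballots; E wins 13–4.
C vs D: 5 to 12, D.
C vs E: 5+2 = 7 for C, 10 for E — E by 10–7.
D vs E: 5 to 12, E.
E beats each of B, C, D — E is the Condorcet winner.

E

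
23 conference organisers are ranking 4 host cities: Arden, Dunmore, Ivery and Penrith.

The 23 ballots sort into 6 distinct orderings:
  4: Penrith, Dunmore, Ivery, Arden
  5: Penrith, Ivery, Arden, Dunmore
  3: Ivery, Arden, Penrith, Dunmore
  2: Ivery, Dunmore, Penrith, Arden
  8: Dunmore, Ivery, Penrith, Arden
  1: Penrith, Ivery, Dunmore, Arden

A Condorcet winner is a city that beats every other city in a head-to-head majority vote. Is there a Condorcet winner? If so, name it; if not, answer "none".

none

Check each pair by majority over 23 ballots:
Arden vs Dunmore: Dunmore wins 15–8.
Arden vs Ivery: Ivery wins 23–0.
Arden vs Penrith: Penrith wins 20–3.
Dunmore vs Ivery: Dunmore wins 12–11.
Dunmore vs Penrith: Penrith wins 13–10.
Ivery vs Penrith: Ivery wins 13–10.
No city is unbeaten: Arden loses to Dunmore; Dunmore loses to Penrith; Ivery loses to Dunmore; Penrith loses to Ivery. In particular Dunmore → Ivery → Penrith → Dunmore is a majority cycle — no Condorcet winner exists.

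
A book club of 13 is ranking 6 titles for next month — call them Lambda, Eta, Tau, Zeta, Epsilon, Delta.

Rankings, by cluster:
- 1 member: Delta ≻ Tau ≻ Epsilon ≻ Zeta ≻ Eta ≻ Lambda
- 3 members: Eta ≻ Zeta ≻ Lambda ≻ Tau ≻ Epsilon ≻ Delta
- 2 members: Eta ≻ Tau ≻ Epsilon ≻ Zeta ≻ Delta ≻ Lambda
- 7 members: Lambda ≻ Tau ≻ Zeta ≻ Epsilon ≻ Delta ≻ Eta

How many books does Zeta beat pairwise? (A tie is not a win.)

Zeta against each rival (13 members):
Zeta–Lambda: Lambda 7–6.
Zeta vs Eta: Zeta is ranked higher on 1+7 = 8 ballots, Eta on 5. Zeta wins 8–5.
Zeta vs Tau: Tau, 10–3.
Zeta vs Epsilon: 10 to 3, Zeta.
Zeta–Delta: Zeta 12–1.
Zeta beats Eta, Epsilon, Delta; loses to Lambda, Tau — 3 pairwise wins.

3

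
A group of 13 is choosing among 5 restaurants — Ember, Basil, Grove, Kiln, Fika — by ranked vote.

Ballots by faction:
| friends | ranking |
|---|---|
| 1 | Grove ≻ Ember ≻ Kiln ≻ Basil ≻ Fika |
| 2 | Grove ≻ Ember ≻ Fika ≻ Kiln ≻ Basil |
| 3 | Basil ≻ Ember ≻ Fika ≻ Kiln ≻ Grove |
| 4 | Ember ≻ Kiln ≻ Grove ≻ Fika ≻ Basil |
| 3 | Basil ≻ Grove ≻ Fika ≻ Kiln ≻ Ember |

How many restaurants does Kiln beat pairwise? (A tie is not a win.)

Kiln against each rival (13 friends):
Kiln vs Ember: Ember wins 10–3.
Kiln vs Basil: 1+2+4 = 7 for Kiln, 6 for Basil — Kiln by 7–6.
Kiln–Grove: Kiln 7–6.
Kiln vs Fika: Fika wins 8–5.
Kiln beats Basil, Grove; loses to Ember, Fika — 2 pairwise wins.

2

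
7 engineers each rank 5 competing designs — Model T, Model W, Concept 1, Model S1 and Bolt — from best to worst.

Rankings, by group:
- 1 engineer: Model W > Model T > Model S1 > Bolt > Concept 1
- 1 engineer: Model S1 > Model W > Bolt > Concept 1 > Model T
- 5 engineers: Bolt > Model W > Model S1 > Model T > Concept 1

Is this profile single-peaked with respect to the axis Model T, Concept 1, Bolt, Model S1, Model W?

no

Axis positions: Model T=1, Concept 1=2, Bolt=3, Model S1=4, Model W=5.
Group 1: ranking walks positions 5-1-4-3-2; Model T is ranked above Model S1 even though Model S1 lies between Model T and the peak Model W on the axis — preferences dip and rise again. Not single-peaked.
Group 2 (peak Model S1 at position 4): ranking walks positions 4-5-3-2-1, expanding outward from the peak — single-peaked.
Group 3: ranking walks positions 3-5-4-1-2; Model W is ranked above Model S1 even though Model S1 lies between Model W and the peak Bolt on the axis — preferences dip and rise again. Not single-peaked.
Group 1 violates single-peakedness, so the profile is not single-peaked on this axis.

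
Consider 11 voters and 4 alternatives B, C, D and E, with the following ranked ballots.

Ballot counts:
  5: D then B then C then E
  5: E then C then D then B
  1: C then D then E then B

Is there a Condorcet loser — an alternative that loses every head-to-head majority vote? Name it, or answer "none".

Pairwise majorities:
B vs C: 5 to 6, C.
B vs D: D wins 11–0.
B vs E: E wins 6–5.
C vs D: C wins 6–5.
C–E: C 6–5.
D vs E: 6 to 5, D.
B is beaten in every head-to-head and is the Condorcet loser.

B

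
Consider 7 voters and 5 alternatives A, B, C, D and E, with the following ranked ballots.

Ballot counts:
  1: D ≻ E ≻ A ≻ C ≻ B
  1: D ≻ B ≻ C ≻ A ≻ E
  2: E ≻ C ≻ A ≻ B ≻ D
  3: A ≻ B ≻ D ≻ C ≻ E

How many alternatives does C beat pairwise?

1

C against each rival (7 voters):
C vs A: C preferred on 1+2 = 3 ballots; A wins 4–3.
C–B: B 4–3.
C vs D: D wins 5–2.
C vs E: C wins 4–3.
C beats E; loses to A, B, D — 1 pairwise win.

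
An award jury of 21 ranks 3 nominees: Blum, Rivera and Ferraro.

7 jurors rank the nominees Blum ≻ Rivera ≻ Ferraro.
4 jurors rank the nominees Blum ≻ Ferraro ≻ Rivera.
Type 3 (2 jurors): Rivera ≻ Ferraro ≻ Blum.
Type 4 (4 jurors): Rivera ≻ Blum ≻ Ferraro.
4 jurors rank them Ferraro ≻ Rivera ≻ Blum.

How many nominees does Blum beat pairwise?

2

Blum against each rival (21 jurors):
Blum vs Rivera: Blum wins 11–10.
Blum vs Ferraro: Blum preferred on 7+4+4 = 15 ballots; Blum wins 15–6.
Blum beats Rivera, Ferraro — 2 pairwise wins.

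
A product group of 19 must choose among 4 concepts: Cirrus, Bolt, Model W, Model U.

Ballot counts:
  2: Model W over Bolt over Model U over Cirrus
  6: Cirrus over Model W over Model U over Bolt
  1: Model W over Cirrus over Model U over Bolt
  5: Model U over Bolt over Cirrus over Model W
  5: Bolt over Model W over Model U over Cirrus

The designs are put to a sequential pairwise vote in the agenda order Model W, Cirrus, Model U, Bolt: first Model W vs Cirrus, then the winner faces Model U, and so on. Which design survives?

Round 1: Model W vs Cirrus — 8–11, Cirrus advances.
Round 2: Cirrus vs Model U — 7–12, Model U advances.
Round 3: Model U vs Bolt — 12–7, Model U advances.
Model U survives the agenda.

Model U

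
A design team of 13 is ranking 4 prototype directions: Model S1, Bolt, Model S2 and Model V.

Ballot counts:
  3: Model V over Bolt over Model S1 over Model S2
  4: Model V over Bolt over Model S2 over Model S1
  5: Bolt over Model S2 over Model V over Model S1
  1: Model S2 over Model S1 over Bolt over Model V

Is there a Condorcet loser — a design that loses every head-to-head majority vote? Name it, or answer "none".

Model S1

Head-to-head results (13 engineers):
Model S1–Bolt: Bolt 12–1.
Model S1 vs Model S2: Model S1 is ranked higher on 3 ballots, Model S2 on 10. Model S2 wins 10–3.
Model S1 vs Model V: 1 to 12, Model V.
Bolt vs Model S2: Bolt preferred on 3+4+5 = 12 ballots; Bolt wins 12–1.
Bolt vs Model V: Bolt is ranked higher on 5+1 = 6 ballots, Model V on 7. Model V wins 7–6.
Model S2 vs Model V: Model S2 preferred on 5+1 = 6 ballots; Model V wins 7–6.
Model S1 is beaten in every head-to-head and is the Condorcet loser.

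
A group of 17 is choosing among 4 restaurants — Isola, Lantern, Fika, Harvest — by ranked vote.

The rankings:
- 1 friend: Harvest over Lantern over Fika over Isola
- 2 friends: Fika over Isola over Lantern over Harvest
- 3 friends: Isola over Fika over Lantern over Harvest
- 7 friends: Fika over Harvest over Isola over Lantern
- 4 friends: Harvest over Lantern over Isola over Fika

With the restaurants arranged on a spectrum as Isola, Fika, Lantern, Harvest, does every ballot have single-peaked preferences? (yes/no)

no

Axis positions: Isola=1, Fika=2, Lantern=3, Harvest=4.
Type 1 (peak Harvest at position 4): ranking walks positions 4-3-2-1, expanding outward from the peak — single-peaked.
Type 2 (peak Fika at position 2): ranking walks positions 2-1-3-4, expanding outward from the peak — single-peaked.
Type 3 (peak Isola at position 1): ranking walks positions 1-2-3-4, expanding outward from the peak — single-peaked.
Type 4: ranking walks positions 2-4-1-3; Harvest is ranked above Lantern even though Lantern lies between Harvest and the peak Fika on the axis — preferences dip and rise again. Not single-peaked.
Type 5: ranking walks positions 4-3-1-2; Isola is ranked above Fika even though Fika lies between Isola and the peak Harvest on the axis — preferences dip and rise again. Not single-peaked.
Type 4 violates single-peakedness, so the profile is not single-peaked on this axis.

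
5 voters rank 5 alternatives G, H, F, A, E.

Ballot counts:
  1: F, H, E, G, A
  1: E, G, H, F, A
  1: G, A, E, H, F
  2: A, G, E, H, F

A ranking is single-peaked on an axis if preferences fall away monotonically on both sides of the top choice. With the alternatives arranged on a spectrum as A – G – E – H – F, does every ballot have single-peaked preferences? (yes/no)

yes

Axis positions: A=1, G=2, E=3, H=4, F=5.
Faction 1 (peak F at position 5): ranking walks positions 5-4-3-2-1, expanding outward from the peak — single-peaked.
Faction 2 (peak E at position 3): ranking walks positions 3-2-4-5-1, expanding outward from the peak — single-peaked.
Faction 3 (peak G at position 2): ranking walks positions 2-1-3-4-5, expanding outward from the peak — single-peaked.
Faction 4 (peak A at position 1): ranking walks positions 1-2-3-4-5, expanding outward from the peak — single-peaked.
Every ranking is single-peaked on this axis.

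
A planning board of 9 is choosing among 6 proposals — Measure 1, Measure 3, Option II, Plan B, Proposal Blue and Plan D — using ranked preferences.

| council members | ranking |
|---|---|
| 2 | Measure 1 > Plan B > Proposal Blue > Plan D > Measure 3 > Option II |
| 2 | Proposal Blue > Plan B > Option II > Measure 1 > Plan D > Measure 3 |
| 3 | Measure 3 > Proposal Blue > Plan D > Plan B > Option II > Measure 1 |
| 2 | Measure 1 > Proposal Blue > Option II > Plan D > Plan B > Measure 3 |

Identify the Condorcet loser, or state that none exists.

none

Pairwise majorities:
Measure 1 vs Measure 3: Measure 1 is ranked higher on 2+2+2 = 6 ballots, Measure 3 on 3. Measure 1 wins 6–3.
Measure 1–Option II: Option II 5–4.
Measure 1–Plan B: Plan B 5–4.
Measure 1 vs Proposal Blue: Proposal Blue wins 5–4.
Measure 1 vs Plan D: Measure 1, 6–3.
Measure 3 vs Option II: Measure 3, 5–4.
Measure 3 vs Plan B: 3 for Measure 3, 6 for Plan B — Plan B by 6–3.
Measure 3 vs Proposal Blue: Measure 3 is ranked higher on 3 ballots, Proposal Blue on 6. Proposal Blue wins 6–3.
Measure 3 vs Plan D: Plan D wins 6–3.
Option II vs Plan B: Plan B, 7–2.
Option II vs Proposal Blue: 0 for Option II, 9 for Proposal Blue — Proposal Blue by 9–0.
Option II vs Plan D: Plan D wins 5–4.
Plan B vs Proposal Blue: Proposal Blue wins 7–2.
Plan B vs Plan D: Plan D, 5–4.
Proposal Blue vs Plan D: Proposal Blue, 9–0.
Each option has at least one pairwise win (Measure 1 beats Measure 3; Measure 3 beats Option II; Option II beats Measure 1; Plan B beats Measure 1; Proposal Blue beats Measure 1; Plan D beats Measure 3) — no Condorcet loser.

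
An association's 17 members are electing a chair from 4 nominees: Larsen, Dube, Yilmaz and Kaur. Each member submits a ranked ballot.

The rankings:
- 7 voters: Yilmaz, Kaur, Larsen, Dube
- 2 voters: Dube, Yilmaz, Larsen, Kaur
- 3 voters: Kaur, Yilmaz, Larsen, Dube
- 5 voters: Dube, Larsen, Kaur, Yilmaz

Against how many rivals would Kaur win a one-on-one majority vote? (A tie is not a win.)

2

Kaur against each rival (17 voters):
Kaur vs Larsen: Kaur preferred on 7+3 = 10 ballots; Kaur wins 10–7.
Kaur vs Dube: Kaur wins 10–7.
Kaur–Yilmaz: Yilmaz 9–8.
Kaur beats Larsen, Dube; loses to Yilmaz — 2 pairwise wins.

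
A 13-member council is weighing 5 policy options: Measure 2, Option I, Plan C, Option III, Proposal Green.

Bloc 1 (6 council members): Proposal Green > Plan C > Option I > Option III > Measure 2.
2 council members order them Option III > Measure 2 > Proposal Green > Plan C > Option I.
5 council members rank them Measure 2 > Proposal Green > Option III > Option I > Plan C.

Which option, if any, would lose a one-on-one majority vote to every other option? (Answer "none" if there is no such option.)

Head-to-head results (13 council members):
Measure 2 vs Option I: Measure 2, 7–6.
Measure 2 vs Plan C: Measure 2 wins 7–6.
Measure 2 vs Option III: Option III, 8–5.
Measure 2 vs Proposal Green: Measure 2 is ranked higher on 2+5 = 7 ballots, Proposal Green on 6. Measure 2 wins 7–6.
Option I vs Plan C: Plan C, 8–5.
Option I vs Option III: Option III, 7–6.
Option I vs Proposal Green: Option I is ranked higher on 0 ballots, Proposal Green on 13. Proposal Green wins 13–0.
Plan C vs Option III: 6 to 7, Option III.
Plan C vs Proposal Green: Proposal Green wins 13–0.
Option III–Proposal Green: Proposal Green 11–2.
Option I is beaten in every head-to-head and is the Condorcet loser.

Option I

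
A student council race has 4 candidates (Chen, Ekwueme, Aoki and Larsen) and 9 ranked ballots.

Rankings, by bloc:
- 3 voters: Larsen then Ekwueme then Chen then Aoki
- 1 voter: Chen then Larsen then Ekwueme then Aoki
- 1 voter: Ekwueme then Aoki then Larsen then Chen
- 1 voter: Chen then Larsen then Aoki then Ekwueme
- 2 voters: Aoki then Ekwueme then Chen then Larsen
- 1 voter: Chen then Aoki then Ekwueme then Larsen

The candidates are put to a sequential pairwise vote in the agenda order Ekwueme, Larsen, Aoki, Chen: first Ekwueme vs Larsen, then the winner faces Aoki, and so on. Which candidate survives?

Round 1: Ekwueme vs Larsen — 4–5, Larsen advances.
Round 2: Larsen vs Aoki — 5–4, Larsen advances.
Round 3: Larsen vs Chen — 4–5, Chen advances.
Chen survives the agenda.

Chen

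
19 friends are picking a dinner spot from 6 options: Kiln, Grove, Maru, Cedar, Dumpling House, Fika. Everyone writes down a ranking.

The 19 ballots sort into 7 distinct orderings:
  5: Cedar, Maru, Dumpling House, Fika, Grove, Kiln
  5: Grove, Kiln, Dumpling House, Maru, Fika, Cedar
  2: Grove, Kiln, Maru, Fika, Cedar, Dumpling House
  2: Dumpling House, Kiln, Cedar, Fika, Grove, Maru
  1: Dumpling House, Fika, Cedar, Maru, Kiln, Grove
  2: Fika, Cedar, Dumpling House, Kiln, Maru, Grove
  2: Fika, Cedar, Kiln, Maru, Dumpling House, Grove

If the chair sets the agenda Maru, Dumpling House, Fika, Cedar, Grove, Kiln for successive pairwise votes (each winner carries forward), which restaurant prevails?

Cedar

Round 1: Maru vs Dumpling House — 9–10, Dumpling House advances.
Round 2: Dumpling House vs Fika — 13–6, Dumpling House advances.
Round 3: Dumpling House vs Cedar — 8–11, Cedar advances.
Round 4: Cedar vs Grove — 12–7, Cedar advances.
Round 5: Cedar vs Kiln — 10–9, Cedar advances.
The agenda winner is Cedar.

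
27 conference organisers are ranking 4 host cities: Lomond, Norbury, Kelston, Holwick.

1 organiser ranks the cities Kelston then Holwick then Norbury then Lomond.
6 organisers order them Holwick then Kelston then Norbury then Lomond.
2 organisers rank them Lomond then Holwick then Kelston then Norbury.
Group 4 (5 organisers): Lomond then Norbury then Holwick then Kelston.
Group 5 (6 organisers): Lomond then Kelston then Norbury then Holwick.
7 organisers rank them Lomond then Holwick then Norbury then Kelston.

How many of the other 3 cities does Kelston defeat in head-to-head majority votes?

1

Kelston against each rival (27 organisers):
Kelston–Lomond: Lomond 20–7.
Kelston vs Norbury: 1+6+2+6 = 15 for Kelston, 12 for Norbury — Kelston by 15–12.
Kelston vs Holwick: 1+6 = 7 for Kelston, 20 for Holwick — Holwick by 20–7.
Kelston beats Norbury; loses to Lomond, Holwick — 1 pairwise win.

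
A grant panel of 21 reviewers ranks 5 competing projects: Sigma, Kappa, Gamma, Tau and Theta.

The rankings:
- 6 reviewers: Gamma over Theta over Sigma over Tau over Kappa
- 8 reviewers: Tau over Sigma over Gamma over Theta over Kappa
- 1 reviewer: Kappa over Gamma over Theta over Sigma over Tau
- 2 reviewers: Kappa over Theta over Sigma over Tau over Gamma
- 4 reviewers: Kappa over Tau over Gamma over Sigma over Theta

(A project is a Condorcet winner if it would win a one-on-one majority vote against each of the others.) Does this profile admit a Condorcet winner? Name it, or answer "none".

Tau

Pairwise majorities:
Sigma vs Kappa: 6+8 = 14 for Sigma, 7 for Kappa — Sigma by 14–7.
Sigma vs Gamma: 8+2 = 10 for Sigma, 11 for Gamma — Gamma by 11–10.
Sigma vs Tau: 9 to 12, Tau.
Sigma vs Theta: 12 to 9, Sigma.
Kappa vs Gamma: Kappa is ranked higher on 1+2+4 = 7 ballots, Gamma on 14. Gamma wins 14–7.
Kappa vs Tau: 1+2+4 = 7 for Kappa, 14 for Tau — Tau by 14–7.
Kappa vs Theta: Kappa preferred on 1+2+4 = 7 ballots; Theta wins 14–7.
Gamma vs Tau: Gamma is ranked higher on 6+1 = 7 ballots, Tau on 14. Tau wins 14–7.
Gamma vs Theta: Gamma preferred on 6+8+1+4 = 19 ballots; Gamma wins 19–2.
Tau vs Theta: Tau is ranked higher on 8+4 = 12 ballots, Theta on 9. Tau wins 12–9.
Only Tau has no losses; Tau is the Condorcet winner.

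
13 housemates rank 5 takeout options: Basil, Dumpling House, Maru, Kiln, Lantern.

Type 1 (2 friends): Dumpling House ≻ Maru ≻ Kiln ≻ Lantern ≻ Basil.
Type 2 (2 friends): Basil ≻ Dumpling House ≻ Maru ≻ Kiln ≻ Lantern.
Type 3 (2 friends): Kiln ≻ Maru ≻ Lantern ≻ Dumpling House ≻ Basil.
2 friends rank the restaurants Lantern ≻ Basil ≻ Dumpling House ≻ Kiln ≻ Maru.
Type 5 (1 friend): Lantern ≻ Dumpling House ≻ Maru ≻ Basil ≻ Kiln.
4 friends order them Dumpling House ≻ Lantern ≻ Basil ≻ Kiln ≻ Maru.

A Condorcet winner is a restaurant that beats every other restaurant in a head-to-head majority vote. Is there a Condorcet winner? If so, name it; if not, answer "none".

Pairwise majorities:
Basil vs Dumpling House: Dumpling House, 9–4.
Basil vs Maru: Basil, 8–5.
Basil vs Kiln: Basil is ranked higher on 2+2+1+4 = 9 ballots, Kiln on 4. Basil wins 9–4.
Basil vs Lantern: 2 for Basil, 11 for Lantern — Lantern by 11–2.
Dumpling House vs Maru: 11 to 2, Dumpling House.
Dumpling House–Kiln: Dumpling House 11–2.
Dumpling House–Lantern: Dumpling House 8–5.
Maru vs Kiln: Maru is ranked higher on 2+2+1 = 5 ballots, Kiln on 8. Kiln wins 8–5.
Maru vs Lantern: 2+2+2 = 6 for Maru, 7 for Lantern — Lantern by 7–6.
Kiln vs Lantern: Lantern, 7–6.
Dumpling House beats each of Basil, Maru, Kiln, Lantern — Dumpling House is the Condorcet winner.

Dumpling House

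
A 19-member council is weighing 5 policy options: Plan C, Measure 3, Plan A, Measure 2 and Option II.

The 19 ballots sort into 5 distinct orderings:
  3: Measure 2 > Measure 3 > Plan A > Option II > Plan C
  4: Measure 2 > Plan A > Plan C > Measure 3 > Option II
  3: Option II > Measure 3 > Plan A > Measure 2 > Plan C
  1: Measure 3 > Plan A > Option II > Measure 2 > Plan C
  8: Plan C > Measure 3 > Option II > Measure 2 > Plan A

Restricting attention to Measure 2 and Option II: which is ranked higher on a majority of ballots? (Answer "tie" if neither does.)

Ballots ranking Measure 2 above Option II: 3 + 4 = 7.
Ballots ranking Option II above Measure 2: 19 − 7 = 12.
Option II wins the head-to-head 12–7.

Option II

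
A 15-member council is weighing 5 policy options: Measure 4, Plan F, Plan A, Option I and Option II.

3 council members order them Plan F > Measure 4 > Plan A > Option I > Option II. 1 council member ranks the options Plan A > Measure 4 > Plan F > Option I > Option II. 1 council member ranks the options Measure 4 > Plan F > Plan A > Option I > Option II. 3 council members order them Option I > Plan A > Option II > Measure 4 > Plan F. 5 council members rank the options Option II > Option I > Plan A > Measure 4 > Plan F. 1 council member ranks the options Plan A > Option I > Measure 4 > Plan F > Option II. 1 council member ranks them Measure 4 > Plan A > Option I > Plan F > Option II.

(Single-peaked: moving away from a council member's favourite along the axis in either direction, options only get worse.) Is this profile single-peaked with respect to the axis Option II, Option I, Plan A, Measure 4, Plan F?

yes

Axis positions: Option II=1, Option I=2, Plan A=3, Measure 4=4, Plan F=5.
Ballot type 1 (peak Plan F at position 5): ranking walks positions 5-4-3-2-1, expanding outward from the peak — single-peaked.
Ballot type 2 (peak Plan A at position 3): ranking walks positions 3-4-5-2-1, expanding outward from the peak — single-peaked.
Ballot type 3 (peak Measure 4 at position 4): ranking walks positions 4-5-3-2-1, expanding outward from the peak — single-peaked.
Ballot type 4 (peak Option I at position 2): ranking walks positions 2-3-1-4-5, expanding outward from the peak — single-peaked.
Ballot type 5 (peak Option II at position 1): ranking walks positions 1-2-3-4-5, expanding outward from the peak — single-peaked.
Ballot type 6 (peak Plan A at position 3): ranking walks positions 3-2-4-5-1, expanding outward from the peak — single-peaked.
Ballot type 7 (peak Measure 4 at position 4): ranking walks positions 4-3-2-5-1, expanding outward from the peak — single-peaked.
Every ranking is single-peaked on this axis.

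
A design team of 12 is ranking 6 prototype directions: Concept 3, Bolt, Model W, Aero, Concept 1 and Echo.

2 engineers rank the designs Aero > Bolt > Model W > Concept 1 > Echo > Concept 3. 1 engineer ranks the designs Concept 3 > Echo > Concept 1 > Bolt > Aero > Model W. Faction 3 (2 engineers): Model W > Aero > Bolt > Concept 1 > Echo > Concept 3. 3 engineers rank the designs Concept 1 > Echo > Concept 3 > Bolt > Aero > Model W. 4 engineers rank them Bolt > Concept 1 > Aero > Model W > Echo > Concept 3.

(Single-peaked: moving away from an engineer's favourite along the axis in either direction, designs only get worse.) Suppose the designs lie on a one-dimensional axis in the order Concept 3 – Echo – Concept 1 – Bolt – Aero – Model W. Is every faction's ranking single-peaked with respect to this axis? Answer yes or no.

yes

Axis positions: Concept 3=1, Echo=2, Concept 1=3, Bolt=4, Aero=5, Model W=6.
Faction 1 (peak Aero at position 5): ranking walks positions 5-4-6-3-2-1, expanding outward from the peak — single-peaked.
Faction 2 (peak Concept 3 at position 1): ranking walks positions 1-2-3-4-5-6, expanding outward from the peak — single-peaked.
Faction 3 (peak Model W at position 6): ranking walks positions 6-5-4-3-2-1, expanding outward from the peak — single-peaked.
Faction 4 (peak Concept 1 at position 3): ranking walks positions 3-2-1-4-5-6, expanding outward from the peak — single-peaked.
Faction 5 (peak Bolt at position 4): ranking walks positions 4-3-5-6-2-1, expanding outward from the peak — single-peaked.
Every ranking is single-peaked on this axis.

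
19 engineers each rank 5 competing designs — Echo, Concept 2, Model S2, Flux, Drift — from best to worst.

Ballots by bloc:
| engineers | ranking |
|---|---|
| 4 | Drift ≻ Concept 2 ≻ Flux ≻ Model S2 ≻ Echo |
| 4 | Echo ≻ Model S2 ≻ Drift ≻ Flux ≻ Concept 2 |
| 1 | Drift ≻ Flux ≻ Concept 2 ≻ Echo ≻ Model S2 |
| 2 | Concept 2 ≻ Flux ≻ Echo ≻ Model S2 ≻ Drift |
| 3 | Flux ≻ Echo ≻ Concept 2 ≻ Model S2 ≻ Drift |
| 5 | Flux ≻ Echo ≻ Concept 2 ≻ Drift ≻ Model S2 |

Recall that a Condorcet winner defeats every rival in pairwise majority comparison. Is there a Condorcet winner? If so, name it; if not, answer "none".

Flux

Pairwise majorities:
Echo vs Concept 2: Echo, 12–7.
Echo vs Model S2: Echo wins 15–4.
Echo–Flux: Flux 15–4.
Echo–Drift: Echo 14–5.
Concept 2–Model S2: Concept 2 15–4.
Concept 2 vs Flux: Flux, 13–6.
Concept 2 vs Drift: Concept 2, 10–9.
Model S2 vs Flux: Flux, 15–4.
Model S2 vs Drift: Drift wins 10–9.
Flux vs Drift: Flux, 10–9.
Flux wins every pairwise contest, so Flux is the Condorcet winner.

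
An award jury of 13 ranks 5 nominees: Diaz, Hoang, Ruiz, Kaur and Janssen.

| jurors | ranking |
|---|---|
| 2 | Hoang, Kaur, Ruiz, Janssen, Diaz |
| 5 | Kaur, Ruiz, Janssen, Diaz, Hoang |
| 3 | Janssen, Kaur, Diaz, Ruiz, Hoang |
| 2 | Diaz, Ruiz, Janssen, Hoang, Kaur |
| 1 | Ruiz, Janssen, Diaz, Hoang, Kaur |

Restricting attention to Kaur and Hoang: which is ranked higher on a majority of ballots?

Ballots ranking Kaur above Hoang: 5 + 3 = 8.
Ballots ranking Hoang above Kaur: 13 − 8 = 5.
Kaur wins the head-to-head 8–5.

Kaur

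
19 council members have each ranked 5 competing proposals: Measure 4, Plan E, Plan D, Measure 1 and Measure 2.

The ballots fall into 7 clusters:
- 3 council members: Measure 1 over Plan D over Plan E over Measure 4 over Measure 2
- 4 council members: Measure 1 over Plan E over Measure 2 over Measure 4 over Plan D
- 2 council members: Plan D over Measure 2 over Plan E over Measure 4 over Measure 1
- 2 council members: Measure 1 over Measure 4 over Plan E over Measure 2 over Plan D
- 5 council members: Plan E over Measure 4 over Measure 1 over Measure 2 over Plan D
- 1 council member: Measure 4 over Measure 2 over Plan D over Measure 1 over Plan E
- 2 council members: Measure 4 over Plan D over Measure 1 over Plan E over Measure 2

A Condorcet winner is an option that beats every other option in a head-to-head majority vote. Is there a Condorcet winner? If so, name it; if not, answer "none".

Pairwise majorities:
Measure 4 vs Plan E: Measure 4 preferred on 2+1+2 = 5 ballots; Plan E wins 14–5.
Measure 4 vs Plan D: Measure 4 preferred on 4+2+5+1+2 = 14 ballots; Measure 4 wins 14–5.
Measure 4 vs Measure 1: 2+5+1+2 = 10 for Measure 4, 9 for Measure 1 — Measure 4 by 10–9.
Measure 4 vs Measure 2: 13 to 6, Measure 4.
Plan E vs Plan D: Plan E preferred on 4+2+5 = 11 ballots; Plan E wins 11–8.
Plan E vs Measure 1: Plan E is ranked higher on 2+5 = 7 ballots, Measure 1 on 12. Measure 1 wins 12–7.
Plan E vs Measure 2: 16 to 3, Plan E.
Plan D vs Measure 1: Plan D preferred on 2+1+2 = 5 ballots; Measure 1 wins 14–5.
Plan D vs Measure 2: 7 to 12, Measure 2.
Measure 1 vs Measure 2: 16 to 3, Measure 1.
No option is unbeaten: Measure 4 loses to Plan E; Plan E loses to Measure 1; Plan D loses to Measure 4; Measure 1 loses to Measure 4; Measure 2 loses to Measure 4. In particular Measure 4 beats Measure 1 beats Plan E beats Measure 4 is a majority cycle — no Condorcet winner exists.

none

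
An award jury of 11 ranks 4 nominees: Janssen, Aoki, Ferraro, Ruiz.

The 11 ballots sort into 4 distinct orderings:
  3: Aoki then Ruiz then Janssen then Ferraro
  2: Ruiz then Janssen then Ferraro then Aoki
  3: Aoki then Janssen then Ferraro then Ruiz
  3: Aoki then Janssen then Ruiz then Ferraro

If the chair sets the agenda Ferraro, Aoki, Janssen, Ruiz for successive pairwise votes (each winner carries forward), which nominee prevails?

Round 1: Ferraro vs Aoki — 2–9, Aoki advances.
Round 2: Aoki vs Janssen — 9–2, Aoki advances.
Round 3: Aoki vs Ruiz — 9–2, Aoki advances.
Aoki survives the agenda.

Aoki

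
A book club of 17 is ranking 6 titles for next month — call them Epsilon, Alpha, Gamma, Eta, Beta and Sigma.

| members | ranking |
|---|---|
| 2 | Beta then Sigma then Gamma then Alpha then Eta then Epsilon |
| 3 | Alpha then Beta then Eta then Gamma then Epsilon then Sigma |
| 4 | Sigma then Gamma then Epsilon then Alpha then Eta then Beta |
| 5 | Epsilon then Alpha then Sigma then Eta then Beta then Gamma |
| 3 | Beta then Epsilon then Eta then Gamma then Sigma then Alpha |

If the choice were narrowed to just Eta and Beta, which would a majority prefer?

Ballots ranking Eta above Beta: 4 + 5 = 9.
Ballots ranking Beta above Eta: 17 − 9 = 8.
Eta wins the head-to-head 9–8.

Eta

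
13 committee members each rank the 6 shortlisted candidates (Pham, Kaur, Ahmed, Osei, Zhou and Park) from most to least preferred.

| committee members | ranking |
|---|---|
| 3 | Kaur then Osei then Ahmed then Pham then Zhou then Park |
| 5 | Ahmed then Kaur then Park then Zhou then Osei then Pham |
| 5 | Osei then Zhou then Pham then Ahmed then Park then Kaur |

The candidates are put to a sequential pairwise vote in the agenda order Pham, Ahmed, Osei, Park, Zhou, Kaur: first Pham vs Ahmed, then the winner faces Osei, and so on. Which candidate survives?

Kaur

Round 1: Pham vs Ahmed — 5–8, Ahmed advances.
Round 2: Ahmed vs Osei — 5–8, Osei advances.
Round 3: Osei vs Park — 8–5, Osei advances.
Round 4: Osei vs Zhou — 8–5, Osei advances.
Round 5: Osei vs Kaur — 5–8, Kaur advances.
The agenda winner is Kaur.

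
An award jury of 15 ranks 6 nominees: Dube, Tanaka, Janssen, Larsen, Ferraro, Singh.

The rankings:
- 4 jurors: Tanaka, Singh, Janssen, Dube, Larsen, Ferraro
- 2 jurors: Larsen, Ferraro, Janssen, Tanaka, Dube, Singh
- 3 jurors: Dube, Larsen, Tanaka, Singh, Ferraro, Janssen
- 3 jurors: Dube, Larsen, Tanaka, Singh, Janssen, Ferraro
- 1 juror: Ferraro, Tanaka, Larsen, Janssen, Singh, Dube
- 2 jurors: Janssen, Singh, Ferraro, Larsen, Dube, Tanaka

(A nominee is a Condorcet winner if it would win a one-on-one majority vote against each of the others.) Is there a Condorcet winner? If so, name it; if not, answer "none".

none

Head-to-head results (15 jurors):
Dube vs Tanaka: Dube, 8–7.
Dube vs Janssen: Janssen wins 9–6.
Dube vs Larsen: Dube, 10–5.
Dube vs Ferraro: Dube wins 10–5.
Dube vs Singh: Dube wins 8–7.
Tanaka vs Janssen: Tanaka, 11–4.
Tanaka vs Larsen: Larsen, 10–5.
Tanaka–Ferraro: Tanaka 10–5.
Tanaka–Singh: Tanaka 13–2.
Janssen vs Larsen: Larsen wins 9–6.
Janssen vs Ferraro: Janssen wins 9–6.
Janssen vs Singh: Singh wins 10–5.
Larsen–Ferraro: Larsen 12–3.
Larsen vs Singh: Larsen wins 9–6.
Ferraro vs Singh: Singh, 12–3.
No nominee is unbeaten: Dube loses to Janssen; Tanaka loses to Dube; Janssen loses to Tanaka; Larsen loses to Dube; Ferraro loses to Dube; Singh loses to Dube. In particular Dube > Tanaka > Janssen > Dube is a majority cycle — no Condorcet winner exists.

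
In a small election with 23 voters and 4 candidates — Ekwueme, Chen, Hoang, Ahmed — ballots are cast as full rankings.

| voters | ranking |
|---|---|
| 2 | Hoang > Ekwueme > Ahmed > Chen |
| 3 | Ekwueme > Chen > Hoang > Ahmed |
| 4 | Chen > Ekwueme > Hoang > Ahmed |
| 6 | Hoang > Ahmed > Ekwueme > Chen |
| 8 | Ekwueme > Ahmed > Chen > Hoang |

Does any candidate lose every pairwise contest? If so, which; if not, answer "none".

Head-to-head results (23 voters):
Ekwueme–Chen: Ekwueme 19–4.
Ekwueme–Hoang: Ekwueme 15–8.
Ekwueme–Ahmed: Ekwueme 17–6.
Chen vs Hoang: 3+4+8 = 15 for Chen, 8 for Hoang — Chen by 15–8.
Chen vs Ahmed: Ahmed wins 16–7.
Hoang vs Ahmed: Hoang is ranked higher on 2+3+4+6 = 15 ballots, Ahmed on 8. Hoang wins 15–8.
Every candidate wins at least one matchup (Ekwueme beats Chen; Chen beats Hoang; Hoang beats Ahmed; Ahmed beats Chen), so there is no Condorcet loser.

none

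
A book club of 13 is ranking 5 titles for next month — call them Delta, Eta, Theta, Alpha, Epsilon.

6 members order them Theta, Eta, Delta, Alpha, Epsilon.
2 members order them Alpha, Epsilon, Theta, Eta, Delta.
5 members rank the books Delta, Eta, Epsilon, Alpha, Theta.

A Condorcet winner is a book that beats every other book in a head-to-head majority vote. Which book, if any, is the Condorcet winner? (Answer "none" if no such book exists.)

none

Check each pair by majority over 13 ballots:
Delta–Eta: Eta 8–5.
Delta vs Theta: Theta wins 8–5.
Delta vs Alpha: Delta, 11–2.
Delta vs Epsilon: Delta wins 11–2.
Eta–Theta: Theta 8–5.
Eta vs Alpha: Eta, 11–2.
Eta–Epsilon: Eta 11–2.
Theta vs Alpha: Alpha wins 7–6.
Theta vs Epsilon: Epsilon wins 7–6.
Alpha vs Epsilon: Alpha wins 8–5.
Every book loses at least once (Delta loses to Eta; Eta loses to Theta; Theta loses to Alpha; Alpha loses to Delta; Epsilon loses to Delta). The majority relation contains the cycle Delta > Alpha > Theta > Delta, so there is no Condorcet winner.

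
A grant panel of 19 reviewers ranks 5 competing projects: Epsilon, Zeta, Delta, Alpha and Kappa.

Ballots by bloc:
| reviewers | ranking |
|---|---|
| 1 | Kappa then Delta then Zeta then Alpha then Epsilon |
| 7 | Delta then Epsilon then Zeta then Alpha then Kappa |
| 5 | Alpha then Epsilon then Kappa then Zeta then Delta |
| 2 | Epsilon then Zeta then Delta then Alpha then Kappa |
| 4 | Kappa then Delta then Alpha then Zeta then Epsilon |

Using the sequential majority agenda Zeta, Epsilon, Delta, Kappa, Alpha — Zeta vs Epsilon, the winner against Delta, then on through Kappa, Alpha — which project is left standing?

Alpha

Round 1: Zeta vs Epsilon — 5–14, Epsilon advances.
Round 2: Epsilon vs Delta — 7–12, Delta advances.
Round 3: Delta vs Kappa — 9–10, Kappa advances.
Round 4: Kappa vs Alpha — 5–14, Alpha advances.
The agenda winner is Alpha.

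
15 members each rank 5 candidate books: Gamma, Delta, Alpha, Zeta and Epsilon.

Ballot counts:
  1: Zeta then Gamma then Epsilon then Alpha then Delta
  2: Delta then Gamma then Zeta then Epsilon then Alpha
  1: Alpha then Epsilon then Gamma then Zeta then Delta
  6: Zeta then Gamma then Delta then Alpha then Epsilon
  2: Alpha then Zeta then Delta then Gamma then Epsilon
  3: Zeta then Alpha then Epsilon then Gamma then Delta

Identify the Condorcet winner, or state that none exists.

Zeta

Head-to-head results (15 members):
Gamma vs Delta: Gamma, 11–4.
Gamma–Alpha: Gamma 9–6.
Gamma–Zeta: Zeta 12–3.
Gamma–Epsilon: Gamma 11–4.
Delta vs Alpha: Delta, 8–7.
Delta vs Zeta: Zeta wins 13–2.
Delta vs Epsilon: Delta, 10–5.
Alpha–Zeta: Zeta 12–3.
Alpha vs Epsilon: Alpha, 12–3.
Zeta–Epsilon: Zeta 14–1.
Zeta defeats every rival head-to-head and is the Condorcet winner.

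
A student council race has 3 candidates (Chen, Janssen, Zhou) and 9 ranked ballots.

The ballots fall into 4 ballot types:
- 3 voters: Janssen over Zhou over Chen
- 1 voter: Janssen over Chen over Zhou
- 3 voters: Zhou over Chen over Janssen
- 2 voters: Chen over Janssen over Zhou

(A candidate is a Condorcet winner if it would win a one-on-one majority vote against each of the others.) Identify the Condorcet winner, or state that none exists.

none

Check each pair by majority over 9 ballots:
Chen vs Janssen: 3+2 = 5 for Chen, 4 for Janssen — Chen by 5–4.
Chen vs Zhou: Chen preferred on 1+2 = 3 ballots; Zhou wins 6–3.
Janssen vs Zhou: 6 to 3, Janssen.
No candidate is unbeaten: Chen loses to Zhou; Janssen loses to Chen; Zhou loses to Janssen. In particular Chen beats Janssen beats Zhou beats Chen is a majority cycle — no Condorcet winner exists.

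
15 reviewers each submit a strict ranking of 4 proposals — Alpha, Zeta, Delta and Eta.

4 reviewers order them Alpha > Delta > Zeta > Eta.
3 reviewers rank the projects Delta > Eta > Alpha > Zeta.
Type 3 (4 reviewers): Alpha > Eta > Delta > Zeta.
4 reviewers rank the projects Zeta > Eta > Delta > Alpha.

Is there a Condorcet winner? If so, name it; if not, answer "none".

Alpha

Check each pair by majority over 15 ballots:
Alpha vs Zeta: 11 to 4, Alpha.
Alpha vs Delta: Alpha, 8–7.
Alpha vs Eta: 8 to 7, Alpha.
Zeta vs Delta: Delta, 11–4.
Zeta vs Eta: 8 to 7, Zeta.
Delta vs Eta: Eta, 8–7.
Alpha wins every pairwise contest, so Alpha is the Condorcet winner.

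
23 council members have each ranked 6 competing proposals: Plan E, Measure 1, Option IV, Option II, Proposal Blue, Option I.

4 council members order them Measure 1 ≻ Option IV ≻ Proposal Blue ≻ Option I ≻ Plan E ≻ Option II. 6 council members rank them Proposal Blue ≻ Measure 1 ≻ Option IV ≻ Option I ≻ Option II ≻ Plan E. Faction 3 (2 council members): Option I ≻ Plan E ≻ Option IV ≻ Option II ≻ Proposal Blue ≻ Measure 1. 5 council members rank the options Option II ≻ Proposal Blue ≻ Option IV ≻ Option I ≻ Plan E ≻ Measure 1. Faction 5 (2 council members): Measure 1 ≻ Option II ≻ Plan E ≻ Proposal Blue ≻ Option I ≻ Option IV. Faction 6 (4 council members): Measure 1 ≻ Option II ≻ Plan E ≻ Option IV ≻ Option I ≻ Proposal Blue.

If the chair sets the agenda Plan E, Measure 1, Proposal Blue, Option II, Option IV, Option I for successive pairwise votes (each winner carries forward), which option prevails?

Round 1: Plan E vs Measure 1 — 7–16, Measure 1 advances.
Round 2: Measure 1 vs Proposal Blue — 10–13, Proposal Blue advances.
Round 3: Proposal Blue vs Option II — 10–13, Option II advances.
Round 4: Option II vs Option IV — 11–12, Option IV advances.
Round 5: Option IV vs Option I — 19–4, Option IV advances.
Option IV survives the agenda.

Option IV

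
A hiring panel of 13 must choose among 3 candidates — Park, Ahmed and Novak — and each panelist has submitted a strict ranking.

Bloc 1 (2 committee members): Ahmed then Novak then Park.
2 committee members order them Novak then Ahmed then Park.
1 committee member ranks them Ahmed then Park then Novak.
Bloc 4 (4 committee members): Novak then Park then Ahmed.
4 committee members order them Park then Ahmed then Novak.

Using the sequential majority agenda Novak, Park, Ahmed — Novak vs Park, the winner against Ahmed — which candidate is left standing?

Round 1: Novak vs Park — 8–5, Novak advances.
Round 2: Novak vs Ahmed — 6–7, Ahmed advances.
Ahmed survives the agenda.

Ahmed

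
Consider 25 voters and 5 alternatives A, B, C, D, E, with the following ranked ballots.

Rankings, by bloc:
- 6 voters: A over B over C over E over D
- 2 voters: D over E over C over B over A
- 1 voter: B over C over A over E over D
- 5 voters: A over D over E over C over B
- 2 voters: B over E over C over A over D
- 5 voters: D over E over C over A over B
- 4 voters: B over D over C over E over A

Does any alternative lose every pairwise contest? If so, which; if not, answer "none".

Pairwise majorities:
A vs B: 6+5+5 = 16 for A, 9 for B — A by 16–9.
A vs C: C wins 14–11.
A vs D: A, 14–11.
A vs E: E wins 13–12.
B vs C: B preferred on 6+1+2+4 = 13 ballots; B wins 13–12.
B–D: B 13–12.
B vs E: B wins 13–12.
C vs D: D, 16–9.
C vs E: C is ranked higher on 6+1+4 = 11 ballots, E on 14. E wins 14–11.
D vs E: 2+5+5+4 = 16 for D, 9 for E — D by 16–9.
Every alternative wins at least one matchup (A beats B; B beats C; C beats A; D beats C; E beats A), so there is no Condorcet loser.

none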